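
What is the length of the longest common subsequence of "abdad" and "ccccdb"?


LCS of "abdad" and "ccccdb"
DP table:
           c    c    c    c    d    b
      0    0    0    0    0    0    0
  a   0    0    0    0    0    0    0
  b   0    0    0    0    0    0    1
  d   0    0    0    0    0    1    1
  a   0    0    0    0    0    1    1
  d   0    0    0    0    0    1    1
LCS length = dp[5][6] = 1

1


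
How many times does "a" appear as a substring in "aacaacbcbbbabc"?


Searching for "a" in "aacaacbcbbbabc"
Scanning each position:
  Position 0: "a" => MATCH
  Position 1: "a" => MATCH
  Position 2: "c" => no
  Position 3: "a" => MATCH
  Position 4: "a" => MATCH
  Position 5: "c" => no
  Position 6: "b" => no
  Position 7: "c" => no
  Position 8: "b" => no
  Position 9: "b" => no
  Position 10: "b" => no
  Position 11: "a" => MATCH
  Position 12: "b" => no
  Position 13: "c" => no
Total occurrences: 5

5


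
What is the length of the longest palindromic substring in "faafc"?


Input: "faafc"
Checking substrings for palindromes:
  [0:4] "faaf" (len 4) => palindrome
  [1:3] "aa" (len 2) => palindrome
Longest palindromic substring: "faaf" with length 4

4


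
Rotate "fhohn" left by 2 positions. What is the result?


Input: "fhohn", rotate left by 2
First 2 characters: "fh"
Remaining characters: "ohn"
Concatenate remaining + first: "ohn" + "fh" = "ohnfh"

ohnfh


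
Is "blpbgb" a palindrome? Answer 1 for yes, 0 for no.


Input: blpbgb
Reversed: bgbplb
  Compare pos 0 ('b') with pos 5 ('b'): match
  Compare pos 1 ('l') with pos 4 ('g'): MISMATCH
  Compare pos 2 ('p') with pos 3 ('b'): MISMATCH
Result: not a palindrome

0


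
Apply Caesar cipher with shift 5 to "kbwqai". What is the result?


Caesar cipher: shift "kbwqai" by 5
  'k' (pos 10) + 5 = pos 15 = 'p'
  'b' (pos 1) + 5 = pos 6 = 'g'
  'w' (pos 22) + 5 = pos 1 = 'b'
  'q' (pos 16) + 5 = pos 21 = 'v'
  'a' (pos 0) + 5 = pos 5 = 'f'
  'i' (pos 8) + 5 = pos 13 = 'n'
Result: pgbvfn

pgbvfn


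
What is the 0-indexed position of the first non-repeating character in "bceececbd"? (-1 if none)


Input: bceececbd
Character frequencies:
  'b': 2
  'c': 3
  'd': 1
  'e': 3
Scanning left to right for freq == 1:
  Position 0 ('b'): freq=2, skip
  Position 1 ('c'): freq=3, skip
  Position 2 ('e'): freq=3, skip
  Position 3 ('e'): freq=3, skip
  Position 4 ('c'): freq=3, skip
  Position 5 ('e'): freq=3, skip
  Position 6 ('c'): freq=3, skip
  Position 7 ('b'): freq=2, skip
  Position 8 ('d'): unique! => answer = 8

8


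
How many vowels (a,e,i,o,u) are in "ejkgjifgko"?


Input: ejkgjifgko
Checking each character:
  'e' at position 0: vowel (running total: 1)
  'j' at position 1: consonant
  'k' at position 2: consonant
  'g' at position 3: consonant
  'j' at position 4: consonant
  'i' at position 5: vowel (running total: 2)
  'f' at position 6: consonant
  'g' at position 7: consonant
  'k' at position 8: consonant
  'o' at position 9: vowel (running total: 3)
Total vowels: 3

3


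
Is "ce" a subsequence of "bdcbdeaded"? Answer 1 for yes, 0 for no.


Check if "ce" is a subsequence of "bdcbdeaded"
Greedy scan:
  Position 0 ('b'): no match needed
  Position 1 ('d'): no match needed
  Position 2 ('c'): matches sub[0] = 'c'
  Position 3 ('b'): no match needed
  Position 4 ('d'): no match needed
  Position 5 ('e'): matches sub[1] = 'e'
  Position 6 ('a'): no match needed
  Position 7 ('d'): no match needed
  Position 8 ('e'): no match needed
  Position 9 ('d'): no match needed
All 2 characters matched => is a subsequence

1


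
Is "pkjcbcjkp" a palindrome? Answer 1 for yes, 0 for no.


Input: pkjcbcjkp
Reversed: pkjcbcjkp
  Compare pos 0 ('p') with pos 8 ('p'): match
  Compare pos 1 ('k') with pos 7 ('k'): match
  Compare pos 2 ('j') with pos 6 ('j'): match
  Compare pos 3 ('c') with pos 5 ('c'): match
Result: palindrome

1


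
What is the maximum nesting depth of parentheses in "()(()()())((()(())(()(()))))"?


Input: "()(()()())((()(())(()(()))))"
Tracking depth:
  Position 0 '(': depth becomes 1
  Position 1 ')': depth becomes 0
  Position 2 '(': depth becomes 1
  Position 3 '(': depth becomes 2
  Position 4 ')': depth becomes 1
  Position 5 '(': depth becomes 2
  Position 6 ')': depth becomes 1
  Position 7 '(': depth becomes 2
  Position 8 ')': depth becomes 1
  Position 9 ')': depth becomes 0
  Position 10 '(': depth becomes 1
  Position 11 '(': depth becomes 2
  Position 12 '(': depth becomes 3
  Position 13 ')': depth becomes 2
  Position 14 '(': depth becomes 3
  Position 15 '(': depth becomes 4
  Position 16 ')': depth becomes 3
  Position 17 ')': depth becomes 2
  Position 18 '(': depth becomes 3
  Position 19 '(': depth becomes 4
  Position 20 ')': depth becomes 3
  Position 21 '(': depth becomes 4
  Position 22 '(': depth becomes 5
  Position 23 ')': depth becomes 4
  Position 24 ')': depth becomes 3
  Position 25 ')': depth becomes 2
  Position 26 ')': depth becomes 1
  Position 27 ')': depth becomes 0
Maximum depth reached: 5

5


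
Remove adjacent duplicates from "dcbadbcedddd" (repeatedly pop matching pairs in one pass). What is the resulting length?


Input: dcbadbcedddd
Stack-based adjacent duplicate removal:
  Read 'd': push. Stack: d
  Read 'c': push. Stack: dc
  Read 'b': push. Stack: dcb
  Read 'a': push. Stack: dcba
  Read 'd': push. Stack: dcbad
  Read 'b': push. Stack: dcbadb
  Read 'c': push. Stack: dcbadbc
  Read 'e': push. Stack: dcbadbce
  Read 'd': push. Stack: dcbadbced
  Read 'd': matches stack top 'd' => pop. Stack: dcbadbce
  Read 'd': push. Stack: dcbadbced
  Read 'd': matches stack top 'd' => pop. Stack: dcbadbce
Final stack: "dcbadbce" (length 8)

8


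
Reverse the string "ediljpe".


Input: ediljpe
Reading characters right to left:
  Position 6: 'e'
  Position 5: 'p'
  Position 4: 'j'
  Position 3: 'l'
  Position 2: 'i'
  Position 1: 'd'
  Position 0: 'e'
Reversed: epjlide

epjlide


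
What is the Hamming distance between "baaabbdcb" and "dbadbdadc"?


Comparing "baaabbdcb" and "dbadbdadc" position by position:
  Position 0: 'b' vs 'd' => differ
  Position 1: 'a' vs 'b' => differ
  Position 2: 'a' vs 'a' => same
  Position 3: 'a' vs 'd' => differ
  Position 4: 'b' vs 'b' => same
  Position 5: 'b' vs 'd' => differ
  Position 6: 'd' vs 'a' => differ
  Position 7: 'c' vs 'd' => differ
  Position 8: 'b' vs 'c' => differ
Total differences (Hamming distance): 7

7


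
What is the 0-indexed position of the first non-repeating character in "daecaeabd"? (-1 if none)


Input: daecaeabd
Character frequencies:
  'a': 3
  'b': 1
  'c': 1
  'd': 2
  'e': 2
Scanning left to right for freq == 1:
  Position 0 ('d'): freq=2, skip
  Position 1 ('a'): freq=3, skip
  Position 2 ('e'): freq=2, skip
  Position 3 ('c'): unique! => answer = 3

3


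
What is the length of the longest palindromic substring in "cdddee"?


Input: "cdddee"
Checking substrings for palindromes:
  [1:4] "ddd" (len 3) => palindrome
  [1:3] "dd" (len 2) => palindrome
  [2:4] "dd" (len 2) => palindrome
  [4:6] "ee" (len 2) => palindrome
Longest palindromic substring: "ddd" with length 3

3


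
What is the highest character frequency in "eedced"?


Input: eedced
Character counts:
  'c': 1
  'd': 2
  'e': 3
Maximum frequency: 3

3


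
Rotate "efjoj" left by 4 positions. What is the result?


Input: "efjoj", rotate left by 4
First 4 characters: "efjo"
Remaining characters: "j"
Concatenate remaining + first: "j" + "efjo" = "jefjo"

jefjo


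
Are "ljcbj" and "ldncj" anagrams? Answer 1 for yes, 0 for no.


Strings: "ljcbj", "ldncj"
Sorted first:  bcjjl
Sorted second: cdjln
Differ at position 0: 'b' vs 'c' => not anagrams

0


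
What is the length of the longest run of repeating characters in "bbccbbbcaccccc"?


Input: "bbccbbbcaccccc"
Scanning for longest run:
  Position 1 ('b'): continues run of 'b', length=2
  Position 2 ('c'): new char, reset run to 1
  Position 3 ('c'): continues run of 'c', length=2
  Position 4 ('b'): new char, reset run to 1
  Position 5 ('b'): continues run of 'b', length=2
  Position 6 ('b'): continues run of 'b', length=3
  Position 7 ('c'): new char, reset run to 1
  Position 8 ('a'): new char, reset run to 1
  Position 9 ('c'): new char, reset run to 1
  Position 10 ('c'): continues run of 'c', length=2
  Position 11 ('c'): continues run of 'c', length=3
  Position 12 ('c'): continues run of 'c', length=4
  Position 13 ('c'): continues run of 'c', length=5
Longest run: 'c' with length 5

5


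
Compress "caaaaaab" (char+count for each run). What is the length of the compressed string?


Input: caaaaaab
Runs:
  'c' x 1 => "c1"
  'a' x 6 => "a6"
  'b' x 1 => "b1"
Compressed: "c1a6b1"
Compressed length: 6

6


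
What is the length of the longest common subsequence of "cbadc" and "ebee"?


LCS of "cbadc" and "ebee"
DP table:
           e    b    e    e
      0    0    0    0    0
  c   0    0    0    0    0
  b   0    0    1    1    1
  a   0    0    1    1    1
  d   0    0    1    1    1
  c   0    0    1    1    1
LCS length = dp[5][4] = 1

1


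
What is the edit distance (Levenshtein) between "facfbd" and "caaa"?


Computing edit distance: "facfbd" -> "caaa"
DP table:
           c    a    a    a
      0    1    2    3    4
  f   1    1    2    3    4
  a   2    2    1    2    3
  c   3    2    2    2    3
  f   4    3    3    3    3
  b   5    4    4    4    4
  d   6    5    5    5    5
Edit distance = dp[6][4] = 5

5


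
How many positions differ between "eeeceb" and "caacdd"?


Comparing "eeeceb" and "caacdd" position by position:
  Position 0: 'e' vs 'c' => DIFFER
  Position 1: 'e' vs 'a' => DIFFER
  Position 2: 'e' vs 'a' => DIFFER
  Position 3: 'c' vs 'c' => same
  Position 4: 'e' vs 'd' => DIFFER
  Position 5: 'b' vs 'd' => DIFFER
Positions that differ: 5

5


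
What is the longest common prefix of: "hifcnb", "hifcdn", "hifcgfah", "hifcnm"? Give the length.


Words: hifcnb, hifcdn, hifcgfah, hifcnm
  Position 0: all 'h' => match
  Position 1: all 'i' => match
  Position 2: all 'f' => match
  Position 3: all 'c' => match
  Position 4: ('n', 'd', 'g', 'n') => mismatch, stop
LCP = "hifc" (length 4)

4


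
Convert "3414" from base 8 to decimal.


Input: "3414" in base 8
Positional expansion:
  Digit '3' (value 3) x 8^3 = 1536
  Digit '4' (value 4) x 8^2 = 256
  Digit '1' (value 1) x 8^1 = 8
  Digit '4' (value 4) x 8^0 = 4
Sum = 1804

1804


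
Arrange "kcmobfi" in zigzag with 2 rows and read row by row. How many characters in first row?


Zigzag "kcmobfi" into 2 rows:
Placing characters:
  'k' => row 0
  'c' => row 1
  'm' => row 0
  'o' => row 1
  'b' => row 0
  'f' => row 1
  'i' => row 0
Rows:
  Row 0: "kmbi"
  Row 1: "cof"
First row length: 4

4


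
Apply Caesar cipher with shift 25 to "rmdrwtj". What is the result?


Caesar cipher: shift "rmdrwtj" by 25
  'r' (pos 17) + 25 = pos 16 = 'q'
  'm' (pos 12) + 25 = pos 11 = 'l'
  'd' (pos 3) + 25 = pos 2 = 'c'
  'r' (pos 17) + 25 = pos 16 = 'q'
  'w' (pos 22) + 25 = pos 21 = 'v'
  't' (pos 19) + 25 = pos 18 = 's'
  'j' (pos 9) + 25 = pos 8 = 'i'
Result: qlcqvsi

qlcqvsi


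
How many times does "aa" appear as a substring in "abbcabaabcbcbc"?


Searching for "aa" in "abbcabaabcbcbc"
Scanning each position:
  Position 0: "ab" => no
  Position 1: "bb" => no
  Position 2: "bc" => no
  Position 3: "ca" => no
  Position 4: "ab" => no
  Position 5: "ba" => no
  Position 6: "aa" => MATCH
  Position 7: "ab" => no
  Position 8: "bc" => no
  Position 9: "cb" => no
  Position 10: "bc" => no
  Position 11: "cb" => no
  Position 12: "bc" => no
Total occurrences: 1

1


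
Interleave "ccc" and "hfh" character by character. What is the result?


Interleaving "ccc" and "hfh":
  Position 0: 'c' from first, 'h' from second => "ch"
  Position 1: 'c' from first, 'f' from second => "cf"
  Position 2: 'c' from first, 'h' from second => "ch"
Result: chcfch

chcfch


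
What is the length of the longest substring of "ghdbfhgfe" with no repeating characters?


Input: "ghdbfhgfe"
Sliding window (track last position of each char):
  Position 0 ('g'): window [0,0] length 1 -- new best
  Position 1 ('h'): window [0,1] length 2 -- new best
  Position 2 ('d'): window [0,2] length 3 -- new best
  Position 3 ('b'): window [0,3] length 4 -- new best
  Position 4 ('f'): window [0,4] length 5 -- new best
  Position 5 ('h'): repeat (last at 1), move window start to 2
  Position 5 ('h'): window [2,5] length 4
  Position 6 ('g'): window [2,6] length 5
  Position 7 ('f'): repeat (last at 4), move window start to 5
  Position 7 ('f'): window [5,7] length 3
  Position 8 ('e'): window [5,8] length 4
Longest substring with no repeats: "ghdbf" with length 5

5


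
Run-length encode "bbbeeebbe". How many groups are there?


Input: bbbeeebbe
Scanning for consecutive runs:
  Group 1: 'b' x 3 (positions 0-2)
  Group 2: 'e' x 3 (positions 3-5)
  Group 3: 'b' x 2 (positions 6-7)
  Group 4: 'e' x 1 (positions 8-8)
Total groups: 4

4


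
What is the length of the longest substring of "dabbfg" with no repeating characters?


Input: "dabbfg"
Sliding window (track last position of each char):
  Position 0 ('d'): window [0,0] length 1 -- new best
  Position 1 ('a'): window [0,1] length 2 -- new best
  Position 2 ('b'): window [0,2] length 3 -- new best
  Position 3 ('b'): repeat (last at 2), move window start to 3
  Position 3 ('b'): window [3,3] length 1
  Position 4 ('f'): window [3,4] length 2
  Position 5 ('g'): window [3,5] length 3
Longest substring with no repeats: "dab" with length 3

3


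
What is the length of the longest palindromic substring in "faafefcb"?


Input: "faafefcb"
Checking substrings for palindromes:
  [0:4] "faaf" (len 4) => palindrome
  [3:6] "fef" (len 3) => palindrome
  [1:3] "aa" (len 2) => palindrome
Longest palindromic substring: "faaf" with length 4

4


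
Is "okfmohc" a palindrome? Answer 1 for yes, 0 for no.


Input: okfmohc
Reversed: chomfko
  Compare pos 0 ('o') with pos 6 ('c'): MISMATCH
  Compare pos 1 ('k') with pos 5 ('h'): MISMATCH
  Compare pos 2 ('f') with pos 4 ('o'): MISMATCH
Result: not a palindrome

0


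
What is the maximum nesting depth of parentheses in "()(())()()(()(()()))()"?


Input: "()(())()()(()(()()))()"
Tracking depth:
  Position 0 '(': depth becomes 1
  Position 1 ')': depth becomes 0
  Position 2 '(': depth becomes 1
  Position 3 '(': depth becomes 2
  Position 4 ')': depth becomes 1
  Position 5 ')': depth becomes 0
  Position 6 '(': depth becomes 1
  Position 7 ')': depth becomes 0
  Position 8 '(': depth becomes 1
  Position 9 ')': depth becomes 0
  Position 10 '(': depth becomes 1
  Position 11 '(': depth becomes 2
  Position 12 ')': depth becomes 1
  Position 13 '(': depth becomes 2
  Position 14 '(': depth becomes 3
  Position 15 ')': depth becomes 2
  Position 16 '(': depth becomes 3
  Position 17 ')': depth becomes 2
  Position 18 ')': depth becomes 1
  Position 19 ')': depth becomes 0
  Position 20 '(': depth becomes 1
  Position 21 ')': depth becomes 0
Maximum depth reached: 3

3


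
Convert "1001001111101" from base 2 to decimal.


Input: "1001001111101" in base 2
Positional expansion:
  Digit '1' (value 1) x 2^12 = 4096
  Digit '0' (value 0) x 2^11 = 0
  Digit '0' (value 0) x 2^10 = 0
  Digit '1' (value 1) x 2^9 = 512
  Digit '0' (value 0) x 2^8 = 0
  Digit '0' (value 0) x 2^7 = 0
  Digit '1' (value 1) x 2^6 = 64
  Digit '1' (value 1) x 2^5 = 32
  Digit '1' (value 1) x 2^4 = 16
  Digit '1' (value 1) x 2^3 = 8
  Digit '1' (value 1) x 2^2 = 4
  Digit '0' (value 0) x 2^1 = 0
  Digit '1' (value 1) x 2^0 = 1
Sum = 4733

4733


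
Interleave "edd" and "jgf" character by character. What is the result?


Interleaving "edd" and "jgf":
  Position 0: 'e' from first, 'j' from second => "ej"
  Position 1: 'd' from first, 'g' from second => "dg"
  Position 2: 'd' from first, 'f' from second => "df"
Result: ejdgdf

ejdgdf


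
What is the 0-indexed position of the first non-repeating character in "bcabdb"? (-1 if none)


Input: bcabdb
Character frequencies:
  'a': 1
  'b': 3
  'c': 1
  'd': 1
Scanning left to right for freq == 1:
  Position 0 ('b'): freq=3, skip
  Position 1 ('c'): unique! => answer = 1

1


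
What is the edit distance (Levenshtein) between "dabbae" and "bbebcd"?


Computing edit distance: "dabbae" -> "bbebcd"
DP table:
           b    b    e    b    c    d
      0    1    2    3    4    5    6
  d   1    1    2    3    4    5    5
  a   2    2    2    3    4    5    6
  b   3    2    2    3    3    4    5
  b   4    3    2    3    3    4    5
  a   5    4    3    3    4    4    5
  e   6    5    4    3    4    5    5
Edit distance = dp[6][6] = 5

5


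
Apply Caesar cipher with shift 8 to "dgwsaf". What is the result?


Caesar cipher: shift "dgwsaf" by 8
  'd' (pos 3) + 8 = pos 11 = 'l'
  'g' (pos 6) + 8 = pos 14 = 'o'
  'w' (pos 22) + 8 = pos 4 = 'e'
  's' (pos 18) + 8 = pos 0 = 'a'
  'a' (pos 0) + 8 = pos 8 = 'i'
  'f' (pos 5) + 8 = pos 13 = 'n'
Result: loeain

loeain


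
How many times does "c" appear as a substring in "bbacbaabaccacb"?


Searching for "c" in "bbacbaabaccacb"
Scanning each position:
  Position 0: "b" => no
  Position 1: "b" => no
  Position 2: "a" => no
  Position 3: "c" => MATCH
  Position 4: "b" => no
  Position 5: "a" => no
  Position 6: "a" => no
  Position 7: "b" => no
  Position 8: "a" => no
  Position 9: "c" => MATCH
  Position 10: "c" => MATCH
  Position 11: "a" => no
  Position 12: "c" => MATCH
  Position 13: "b" => no
Total occurrences: 4

4


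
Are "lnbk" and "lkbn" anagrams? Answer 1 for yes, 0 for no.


Strings: "lnbk", "lkbn"
Sorted first:  bkln
Sorted second: bkln
Sorted forms match => anagrams

1


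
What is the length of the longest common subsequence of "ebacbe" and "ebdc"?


LCS of "ebacbe" and "ebdc"
DP table:
           e    b    d    c
      0    0    0    0    0
  e   0    1    1    1    1
  b   0    1    2    2    2
  a   0    1    2    2    2
  c   0    1    2    2    3
  b   0    1    2    2    3
  e   0    1    2    2    3
LCS length = dp[6][4] = 3

3


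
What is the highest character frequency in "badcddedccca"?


Input: badcddedccca
Character counts:
  'a': 2
  'b': 1
  'c': 4
  'd': 4
  'e': 1
Maximum frequency: 4

4


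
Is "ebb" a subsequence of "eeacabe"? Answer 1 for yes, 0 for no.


Check if "ebb" is a subsequence of "eeacabe"
Greedy scan:
  Position 0 ('e'): matches sub[0] = 'e'
  Position 1 ('e'): no match needed
  Position 2 ('a'): no match needed
  Position 3 ('c'): no match needed
  Position 4 ('a'): no match needed
  Position 5 ('b'): matches sub[1] = 'b'
  Position 6 ('e'): no match needed
Only matched 2/3 characters => not a subsequence

0


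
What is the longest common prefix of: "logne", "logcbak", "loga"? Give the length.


Words: logne, logcbak, loga
  Position 0: all 'l' => match
  Position 1: all 'o' => match
  Position 2: all 'g' => match
  Position 3: ('n', 'c', 'a') => mismatch, stop
LCP = "log" (length 3)

3


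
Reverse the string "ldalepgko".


Input: ldalepgko
Reading characters right to left:
  Position 8: 'o'
  Position 7: 'k'
  Position 6: 'g'
  Position 5: 'p'
  Position 4: 'e'
  Position 3: 'l'
  Position 2: 'a'
  Position 1: 'd'
  Position 0: 'l'
Reversed: okgpeladl

okgpeladl


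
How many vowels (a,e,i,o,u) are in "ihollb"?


Input: ihollb
Checking each character:
  'i' at position 0: vowel (running total: 1)
  'h' at position 1: consonant
  'o' at position 2: vowel (running total: 2)
  'l' at position 3: consonant
  'l' at position 4: consonant
  'b' at position 5: consonant
Total vowels: 2

2


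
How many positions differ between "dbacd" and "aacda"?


Comparing "dbacd" and "aacda" position by position:
  Position 0: 'd' vs 'a' => DIFFER
  Position 1: 'b' vs 'a' => DIFFER
  Position 2: 'a' vs 'c' => DIFFER
  Position 3: 'c' vs 'd' => DIFFER
  Position 4: 'd' vs 'a' => DIFFER
Positions that differ: 5

5


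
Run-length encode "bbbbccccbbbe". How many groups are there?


Input: bbbbccccbbbe
Scanning for consecutive runs:
  Group 1: 'b' x 4 (positions 0-3)
  Group 2: 'c' x 4 (positions 4-7)
  Group 3: 'b' x 3 (positions 8-10)
  Group 4: 'e' x 1 (positions 11-11)
Total groups: 4

4


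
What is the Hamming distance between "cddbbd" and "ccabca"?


Comparing "cddbbd" and "ccabca" position by position:
  Position 0: 'c' vs 'c' => same
  Position 1: 'd' vs 'c' => differ
  Position 2: 'd' vs 'a' => differ
  Position 3: 'b' vs 'b' => same
  Position 4: 'b' vs 'c' => differ
  Position 5: 'd' vs 'a' => differ
Total differences (Hamming distance): 4

4


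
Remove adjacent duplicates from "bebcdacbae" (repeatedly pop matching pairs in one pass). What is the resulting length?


Input: bebcdacbae
Stack-based adjacent duplicate removal:
  Read 'b': push. Stack: b
  Read 'e': push. Stack: be
  Read 'b': push. Stack: beb
  Read 'c': push. Stack: bebc
  Read 'd': push. Stack: bebcd
  Read 'a': push. Stack: bebcda
  Read 'c': push. Stack: bebcdac
  Read 'b': push. Stack: bebcdacb
  Read 'a': push. Stack: bebcdacba
  Read 'e': push. Stack: bebcdacbae
Final stack: "bebcdacbae" (length 10)

10


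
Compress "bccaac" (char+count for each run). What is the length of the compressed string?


Input: bccaac
Runs:
  'b' x 1 => "b1"
  'c' x 2 => "c2"
  'a' x 2 => "a2"
  'c' x 1 => "c1"
Compressed: "b1c2a2c1"
Compressed length: 8

8


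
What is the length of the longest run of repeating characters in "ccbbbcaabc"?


Input: "ccbbbcaabc"
Scanning for longest run:
  Position 1 ('c'): continues run of 'c', length=2
  Position 2 ('b'): new char, reset run to 1
  Position 3 ('b'): continues run of 'b', length=2
  Position 4 ('b'): continues run of 'b', length=3
  Position 5 ('c'): new char, reset run to 1
  Position 6 ('a'): new char, reset run to 1
  Position 7 ('a'): continues run of 'a', length=2
  Position 8 ('b'): new char, reset run to 1
  Position 9 ('c'): new char, reset run to 1
Longest run: 'b' with length 3

3


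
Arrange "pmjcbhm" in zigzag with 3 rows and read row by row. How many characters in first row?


Zigzag "pmjcbhm" into 3 rows:
Placing characters:
  'p' => row 0
  'm' => row 1
  'j' => row 2
  'c' => row 1
  'b' => row 0
  'h' => row 1
  'm' => row 2
Rows:
  Row 0: "pb"
  Row 1: "mch"
  Row 2: "jm"
First row length: 2

2


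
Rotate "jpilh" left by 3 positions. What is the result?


Input: "jpilh", rotate left by 3
First 3 characters: "jpi"
Remaining characters: "lh"
Concatenate remaining + first: "lh" + "jpi" = "lhjpi"

lhjpi


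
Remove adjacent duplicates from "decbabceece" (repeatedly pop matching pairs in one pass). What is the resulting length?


Input: decbabceece
Stack-based adjacent duplicate removal:
  Read 'd': push. Stack: d
  Read 'e': push. Stack: de
  Read 'c': push. Stack: dec
  Read 'b': push. Stack: decb
  Read 'a': push. Stack: decba
  Read 'b': push. Stack: decbab
  Read 'c': push. Stack: decbabc
  Read 'e': push. Stack: decbabce
  Read 'e': matches stack top 'e' => pop. Stack: decbabc
  Read 'c': matches stack top 'c' => pop. Stack: decbab
  Read 'e': push. Stack: decbabe
Final stack: "decbabe" (length 7)

7


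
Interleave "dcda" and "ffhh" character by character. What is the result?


Interleaving "dcda" and "ffhh":
  Position 0: 'd' from first, 'f' from second => "df"
  Position 1: 'c' from first, 'f' from second => "cf"
  Position 2: 'd' from first, 'h' from second => "dh"
  Position 3: 'a' from first, 'h' from second => "ah"
Result: dfcfdhah

dfcfdhah


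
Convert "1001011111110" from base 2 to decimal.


Input: "1001011111110" in base 2
Positional expansion:
  Digit '1' (value 1) x 2^12 = 4096
  Digit '0' (value 0) x 2^11 = 0
  Digit '0' (value 0) x 2^10 = 0
  Digit '1' (value 1) x 2^9 = 512
  Digit '0' (value 0) x 2^8 = 0
  Digit '1' (value 1) x 2^7 = 128
  Digit '1' (value 1) x 2^6 = 64
  Digit '1' (value 1) x 2^5 = 32
  Digit '1' (value 1) x 2^4 = 16
  Digit '1' (value 1) x 2^3 = 8
  Digit '1' (value 1) x 2^2 = 4
  Digit '1' (value 1) x 2^1 = 2
  Digit '0' (value 0) x 2^0 = 0
Sum = 4862

4862


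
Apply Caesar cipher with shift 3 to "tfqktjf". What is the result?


Caesar cipher: shift "tfqktjf" by 3
  't' (pos 19) + 3 = pos 22 = 'w'
  'f' (pos 5) + 3 = pos 8 = 'i'
  'q' (pos 16) + 3 = pos 19 = 't'
  'k' (pos 10) + 3 = pos 13 = 'n'
  't' (pos 19) + 3 = pos 22 = 'w'
  'j' (pos 9) + 3 = pos 12 = 'm'
  'f' (pos 5) + 3 = pos 8 = 'i'
Result: witnwmi

witnwmi


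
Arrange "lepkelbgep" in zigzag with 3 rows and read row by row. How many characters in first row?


Zigzag "lepkelbgep" into 3 rows:
Placing characters:
  'l' => row 0
  'e' => row 1
  'p' => row 2
  'k' => row 1
  'e' => row 0
  'l' => row 1
  'b' => row 2
  'g' => row 1
  'e' => row 0
  'p' => row 1
Rows:
  Row 0: "lee"
  Row 1: "eklgp"
  Row 2: "pb"
First row length: 3

3


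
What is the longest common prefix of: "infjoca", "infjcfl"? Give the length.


Words: infjoca, infjcfl
  Position 0: all 'i' => match
  Position 1: all 'n' => match
  Position 2: all 'f' => match
  Position 3: all 'j' => match
  Position 4: ('o', 'c') => mismatch, stop
LCP = "infj" (length 4)

4


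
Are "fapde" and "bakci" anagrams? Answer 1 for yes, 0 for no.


Strings: "fapde", "bakci"
Sorted first:  adefp
Sorted second: abcik
Differ at position 1: 'd' vs 'b' => not anagrams

0


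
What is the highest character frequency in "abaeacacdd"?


Input: abaeacacdd
Character counts:
  'a': 4
  'b': 1
  'c': 2
  'd': 2
  'e': 1
Maximum frequency: 4

4


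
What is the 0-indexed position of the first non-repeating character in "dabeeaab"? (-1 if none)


Input: dabeeaab
Character frequencies:
  'a': 3
  'b': 2
  'd': 1
  'e': 2
Scanning left to right for freq == 1:
  Position 0 ('d'): unique! => answer = 0

0


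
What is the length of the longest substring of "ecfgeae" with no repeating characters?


Input: "ecfgeae"
Sliding window (track last position of each char):
  Position 0 ('e'): window [0,0] length 1 -- new best
  Position 1 ('c'): window [0,1] length 2 -- new best
  Position 2 ('f'): window [0,2] length 3 -- new best
  Position 3 ('g'): window [0,3] length 4 -- new best
  Position 4 ('e'): repeat (last at 0), move window start to 1
  Position 4 ('e'): window [1,4] length 4
  Position 5 ('a'): window [1,5] length 5 -- new best
  Position 6 ('e'): repeat (last at 4), move window start to 5
  Position 6 ('e'): window [5,6] length 2
Longest substring with no repeats: "cfgea" with length 5

5


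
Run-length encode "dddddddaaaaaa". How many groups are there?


Input: dddddddaaaaaa
Scanning for consecutive runs:
  Group 1: 'd' x 7 (positions 0-6)
  Group 2: 'a' x 6 (positions 7-12)
Total groups: 2

2


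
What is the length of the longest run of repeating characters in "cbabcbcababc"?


Input: "cbabcbcababc"
Scanning for longest run:
  Position 1 ('b'): new char, reset run to 1
  Position 2 ('a'): new char, reset run to 1
  Position 3 ('b'): new char, reset run to 1
  Position 4 ('c'): new char, reset run to 1
  Position 5 ('b'): new char, reset run to 1
  Position 6 ('c'): new char, reset run to 1
  Position 7 ('a'): new char, reset run to 1
  Position 8 ('b'): new char, reset run to 1
  Position 9 ('a'): new char, reset run to 1
  Position 10 ('b'): new char, reset run to 1
  Position 11 ('c'): new char, reset run to 1
Longest run: 'c' with length 1

1


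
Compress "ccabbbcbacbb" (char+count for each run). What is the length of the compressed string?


Input: ccabbbcbacbb
Runs:
  'c' x 2 => "c2"
  'a' x 1 => "a1"
  'b' x 3 => "b3"
  'c' x 1 => "c1"
  'b' x 1 => "b1"
  'a' x 1 => "a1"
  'c' x 1 => "c1"
  'b' x 2 => "b2"
Compressed: "c2a1b3c1b1a1c1b2"
Compressed length: 16

16


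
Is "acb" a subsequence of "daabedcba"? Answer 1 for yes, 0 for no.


Check if "acb" is a subsequence of "daabedcba"
Greedy scan:
  Position 0 ('d'): no match needed
  Position 1 ('a'): matches sub[0] = 'a'
  Position 2 ('a'): no match needed
  Position 3 ('b'): no match needed
  Position 4 ('e'): no match needed
  Position 5 ('d'): no match needed
  Position 6 ('c'): matches sub[1] = 'c'
  Position 7 ('b'): matches sub[2] = 'b'
  Position 8 ('a'): no match needed
All 3 characters matched => is a subsequence

1


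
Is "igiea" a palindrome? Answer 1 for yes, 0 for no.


Input: igiea
Reversed: aeigi
  Compare pos 0 ('i') with pos 4 ('a'): MISMATCH
  Compare pos 1 ('g') with pos 3 ('e'): MISMATCH
Result: not a palindrome

0


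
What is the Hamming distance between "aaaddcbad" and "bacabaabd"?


Comparing "aaaddcbad" and "bacabaabd" position by position:
  Position 0: 'a' vs 'b' => differ
  Position 1: 'a' vs 'a' => same
  Position 2: 'a' vs 'c' => differ
  Position 3: 'd' vs 'a' => differ
  Position 4: 'd' vs 'b' => differ
  Position 5: 'c' vs 'a' => differ
  Position 6: 'b' vs 'a' => differ
  Position 7: 'a' vs 'b' => differ
  Position 8: 'd' vs 'd' => same
Total differences (Hamming distance): 7

7


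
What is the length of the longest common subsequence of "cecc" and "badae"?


LCS of "cecc" and "badae"
DP table:
           b    a    d    a    e
      0    0    0    0    0    0
  c   0    0    0    0    0    0
  e   0    0    0    0    0    1
  c   0    0    0    0    0    1
  c   0    0    0    0    0    1
LCS length = dp[4][5] = 1

1


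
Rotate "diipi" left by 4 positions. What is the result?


Input: "diipi", rotate left by 4
First 4 characters: "diip"
Remaining characters: "i"
Concatenate remaining + first: "i" + "diip" = "idiip"

idiip


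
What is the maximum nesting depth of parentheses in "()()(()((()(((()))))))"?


Input: "()()(()((()(((()))))))"
Tracking depth:
  Position 0 '(': depth becomes 1
  Position 1 ')': depth becomes 0
  Position 2 '(': depth becomes 1
  Position 3 ')': depth becomes 0
  Position 4 '(': depth becomes 1
  Position 5 '(': depth becomes 2
  Position 6 ')': depth becomes 1
  Position 7 '(': depth becomes 2
  Position 8 '(': depth becomes 3
  Position 9 '(': depth becomes 4
  Position 10 ')': depth becomes 3
  Position 11 '(': depth becomes 4
  Position 12 '(': depth becomes 5
  Position 13 '(': depth becomes 6
  Position 14 '(': depth becomes 7
  Position 15 ')': depth becomes 6
  Position 16 ')': depth becomes 5
  Position 17 ')': depth becomes 4
  Position 18 ')': depth becomes 3
  Position 19 ')': depth becomes 2
  Position 20 ')': depth becomes 1
  Position 21 ')': depth becomes 0
Maximum depth reached: 7

7


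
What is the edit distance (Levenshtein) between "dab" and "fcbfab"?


Computing edit distance: "dab" -> "fcbfab"
DP table:
           f    c    b    f    a    b
      0    1    2    3    4    5    6
  d   1    1    2    3    4    5    6
  a   2    2    2    3    4    4    5
  b   3    3    3    2    3    4    4
Edit distance = dp[3][6] = 4

4


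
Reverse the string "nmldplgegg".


Input: nmldplgegg
Reading characters right to left:
  Position 9: 'g'
  Position 8: 'g'
  Position 7: 'e'
  Position 6: 'g'
  Position 5: 'l'
  Position 4: 'p'
  Position 3: 'd'
  Position 2: 'l'
  Position 1: 'm'
  Position 0: 'n'
Reversed: ggeglpdlmn

ggeglpdlmn


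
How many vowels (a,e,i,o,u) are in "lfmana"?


Input: lfmana
Checking each character:
  'l' at position 0: consonant
  'f' at position 1: consonant
  'm' at position 2: consonant
  'a' at position 3: vowel (running total: 1)
  'n' at position 4: consonant
  'a' at position 5: vowel (running total: 2)
Total vowels: 2

2


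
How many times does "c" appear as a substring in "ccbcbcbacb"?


Searching for "c" in "ccbcbcbacb"
Scanning each position:
  Position 0: "c" => MATCH
  Position 1: "c" => MATCH
  Position 2: "b" => no
  Position 3: "c" => MATCH
  Position 4: "b" => no
  Position 5: "c" => MATCH
  Position 6: "b" => no
  Position 7: "a" => no
  Position 8: "c" => MATCH
  Position 9: "b" => no
Total occurrences: 5

5


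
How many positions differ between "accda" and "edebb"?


Comparing "accda" and "edebb" position by position:
  Position 0: 'a' vs 'e' => DIFFER
  Position 1: 'c' vs 'd' => DIFFER
  Position 2: 'c' vs 'e' => DIFFER
  Position 3: 'd' vs 'b' => DIFFER
  Position 4: 'a' vs 'b' => DIFFER
Positions that differ: 5

5


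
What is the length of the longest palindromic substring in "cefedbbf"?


Input: "cefedbbf"
Checking substrings for palindromes:
  [1:4] "efe" (len 3) => palindrome
  [5:7] "bb" (len 2) => palindrome
Longest palindromic substring: "efe" with length 3

3


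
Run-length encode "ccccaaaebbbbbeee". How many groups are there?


Input: ccccaaaebbbbbeee
Scanning for consecutive runs:
  Group 1: 'c' x 4 (positions 0-3)
  Group 2: 'a' x 3 (positions 4-6)
  Group 3: 'e' x 1 (positions 7-7)
  Group 4: 'b' x 5 (positions 8-12)
  Group 5: 'e' x 3 (positions 13-15)
Total groups: 5

5


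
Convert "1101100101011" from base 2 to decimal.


Input: "1101100101011" in base 2
Positional expansion:
  Digit '1' (value 1) x 2^12 = 4096
  Digit '1' (value 1) x 2^11 = 2048
  Digit '0' (value 0) x 2^10 = 0
  Digit '1' (value 1) x 2^9 = 512
  Digit '1' (value 1) x 2^8 = 256
  Digit '0' (value 0) x 2^7 = 0
  Digit '0' (value 0) x 2^6 = 0
  Digit '1' (value 1) x 2^5 = 32
  Digit '0' (value 0) x 2^4 = 0
  Digit '1' (value 1) x 2^3 = 8
  Digit '0' (value 0) x 2^2 = 0
  Digit '1' (value 1) x 2^1 = 2
  Digit '1' (value 1) x 2^0 = 1
Sum = 6955

6955


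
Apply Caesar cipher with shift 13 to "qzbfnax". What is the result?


Caesar cipher: shift "qzbfnax" by 13
  'q' (pos 16) + 13 = pos 3 = 'd'
  'z' (pos 25) + 13 = pos 12 = 'm'
  'b' (pos 1) + 13 = pos 14 = 'o'
  'f' (pos 5) + 13 = pos 18 = 's'
  'n' (pos 13) + 13 = pos 0 = 'a'
  'a' (pos 0) + 13 = pos 13 = 'n'
  'x' (pos 23) + 13 = pos 10 = 'k'
Result: dmosank

dmosank


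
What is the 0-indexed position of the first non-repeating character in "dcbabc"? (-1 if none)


Input: dcbabc
Character frequencies:
  'a': 1
  'b': 2
  'c': 2
  'd': 1
Scanning left to right for freq == 1:
  Position 0 ('d'): unique! => answer = 0

0


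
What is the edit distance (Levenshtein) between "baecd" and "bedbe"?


Computing edit distance: "baecd" -> "bedbe"
DP table:
           b    e    d    b    e
      0    1    2    3    4    5
  b   1    0    1    2    3    4
  a   2    1    1    2    3    4
  e   3    2    1    2    3    3
  c   4    3    2    2    3    4
  d   5    4    3    2    3    4
Edit distance = dp[5][5] = 4

4


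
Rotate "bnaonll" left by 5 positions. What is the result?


Input: "bnaonll", rotate left by 5
First 5 characters: "bnaon"
Remaining characters: "ll"
Concatenate remaining + first: "ll" + "bnaon" = "llbnaon"

llbnaon


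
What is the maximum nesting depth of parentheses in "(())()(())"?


Input: "(())()(())"
Tracking depth:
  Position 0 '(': depth becomes 1
  Position 1 '(': depth becomes 2
  Position 2 ')': depth becomes 1
  Position 3 ')': depth becomes 0
  Position 4 '(': depth becomes 1
  Position 5 ')': depth becomes 0
  Position 6 '(': depth becomes 1
  Position 7 '(': depth becomes 2
  Position 8 ')': depth becomes 1
  Position 9 ')': depth becomes 0
Maximum depth reached: 2

2


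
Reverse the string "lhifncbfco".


Input: lhifncbfco
Reading characters right to left:
  Position 9: 'o'
  Position 8: 'c'
  Position 7: 'f'
  Position 6: 'b'
  Position 5: 'c'
  Position 4: 'n'
  Position 3: 'f'
  Position 2: 'i'
  Position 1: 'h'
  Position 0: 'l'
Reversed: ocfbcnfihl

ocfbcnfihl


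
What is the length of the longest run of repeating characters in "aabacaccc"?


Input: "aabacaccc"
Scanning for longest run:
  Position 1 ('a'): continues run of 'a', length=2
  Position 2 ('b'): new char, reset run to 1
  Position 3 ('a'): new char, reset run to 1
  Position 4 ('c'): new char, reset run to 1
  Position 5 ('a'): new char, reset run to 1
  Position 6 ('c'): new char, reset run to 1
  Position 7 ('c'): continues run of 'c', length=2
  Position 8 ('c'): continues run of 'c', length=3
Longest run: 'c' with length 3

3


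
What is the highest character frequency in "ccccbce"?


Input: ccccbce
Character counts:
  'b': 1
  'c': 5
  'e': 1
Maximum frequency: 5

5


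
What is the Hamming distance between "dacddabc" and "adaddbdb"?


Comparing "dacddabc" and "adaddbdb" position by position:
  Position 0: 'd' vs 'a' => differ
  Position 1: 'a' vs 'd' => differ
  Position 2: 'c' vs 'a' => differ
  Position 3: 'd' vs 'd' => same
  Position 4: 'd' vs 'd' => same
  Position 5: 'a' vs 'b' => differ
  Position 6: 'b' vs 'd' => differ
  Position 7: 'c' vs 'b' => differ
Total differences (Hamming distance): 6

6


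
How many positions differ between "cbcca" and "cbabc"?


Comparing "cbcca" and "cbabc" position by position:
  Position 0: 'c' vs 'c' => same
  Position 1: 'b' vs 'b' => same
  Position 2: 'c' vs 'a' => DIFFER
  Position 3: 'c' vs 'b' => DIFFER
  Position 4: 'a' vs 'c' => DIFFER
Positions that differ: 3

3


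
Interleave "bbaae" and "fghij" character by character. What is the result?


Interleaving "bbaae" and "fghij":
  Position 0: 'b' from first, 'f' from second => "bf"
  Position 1: 'b' from first, 'g' from second => "bg"
  Position 2: 'a' from first, 'h' from second => "ah"
  Position 3: 'a' from first, 'i' from second => "ai"
  Position 4: 'e' from first, 'j' from second => "ej"
Result: bfbgahaiej

bfbgahaiej


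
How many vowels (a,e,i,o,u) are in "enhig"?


Input: enhig
Checking each character:
  'e' at position 0: vowel (running total: 1)
  'n' at position 1: consonant
  'h' at position 2: consonant
  'i' at position 3: vowel (running total: 2)
  'g' at position 4: consonant
Total vowels: 2

2


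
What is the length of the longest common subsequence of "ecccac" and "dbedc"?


LCS of "ecccac" and "dbedc"
DP table:
           d    b    e    d    c
      0    0    0    0    0    0
  e   0    0    0    1    1    1
  c   0    0    0    1    1    2
  c   0    0    0    1    1    2
  c   0    0    0    1    1    2
  a   0    0    0    1    1    2
  c   0    0    0    1    1    2
LCS length = dp[6][5] = 2

2


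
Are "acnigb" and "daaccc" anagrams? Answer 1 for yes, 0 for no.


Strings: "acnigb", "daaccc"
Sorted first:  abcgin
Sorted second: aacccd
Differ at position 1: 'b' vs 'a' => not anagrams

0


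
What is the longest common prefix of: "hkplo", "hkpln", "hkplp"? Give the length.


Words: hkplo, hkpln, hkplp
  Position 0: all 'h' => match
  Position 1: all 'k' => match
  Position 2: all 'p' => match
  Position 3: all 'l' => match
  Position 4: ('o', 'n', 'p') => mismatch, stop
LCP = "hkpl" (length 4)

4


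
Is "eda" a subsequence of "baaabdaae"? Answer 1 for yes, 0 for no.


Check if "eda" is a subsequence of "baaabdaae"
Greedy scan:
  Position 0 ('b'): no match needed
  Position 1 ('a'): no match needed
  Position 2 ('a'): no match needed
  Position 3 ('a'): no match needed
  Position 4 ('b'): no match needed
  Position 5 ('d'): no match needed
  Position 6 ('a'): no match needed
  Position 7 ('a'): no match needed
  Position 8 ('e'): matches sub[0] = 'e'
Only matched 1/3 characters => not a subsequence

0


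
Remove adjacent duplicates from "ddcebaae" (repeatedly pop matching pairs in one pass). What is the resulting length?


Input: ddcebaae
Stack-based adjacent duplicate removal:
  Read 'd': push. Stack: d
  Read 'd': matches stack top 'd' => pop. Stack: (empty)
  Read 'c': push. Stack: c
  Read 'e': push. Stack: ce
  Read 'b': push. Stack: ceb
  Read 'a': push. Stack: ceba
  Read 'a': matches stack top 'a' => pop. Stack: ceb
  Read 'e': push. Stack: cebe
Final stack: "cebe" (length 4)

4


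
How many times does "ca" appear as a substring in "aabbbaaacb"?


Searching for "ca" in "aabbbaaacb"
Scanning each position:
  Position 0: "aa" => no
  Position 1: "ab" => no
  Position 2: "bb" => no
  Position 3: "bb" => no
  Position 4: "ba" => no
  Position 5: "aa" => no
  Position 6: "aa" => no
  Position 7: "ac" => no
  Position 8: "cb" => no
Total occurrences: 0

0


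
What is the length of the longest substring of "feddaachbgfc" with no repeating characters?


Input: "feddaachbgfc"
Sliding window (track last position of each char):
  Position 0 ('f'): window [0,0] length 1 -- new best
  Position 1 ('e'): window [0,1] length 2 -- new best
  Position 2 ('d'): window [0,2] length 3 -- new best
  Position 3 ('d'): repeat (last at 2), move window start to 3
  Position 3 ('d'): window [3,3] length 1
  Position 4 ('a'): window [3,4] length 2
  Position 5 ('a'): repeat (last at 4), move window start to 5
  Position 5 ('a'): window [5,5] length 1
  Position 6 ('c'): window [5,6] length 2
  Position 7 ('h'): window [5,7] length 3
  Position 8 ('b'): window [5,8] length 4 -- new best
  Position 9 ('g'): window [5,9] length 5 -- new best
  Position 10 ('f'): window [5,10] length 6 -- new best
  Position 11 ('c'): repeat (last at 6), move window start to 7
  Position 11 ('c'): window [7,11] length 5
Longest substring with no repeats: "achbgf" with length 6

6
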